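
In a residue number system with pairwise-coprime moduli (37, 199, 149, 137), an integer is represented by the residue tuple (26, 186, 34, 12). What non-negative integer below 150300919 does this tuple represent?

76409022

The moduli are pairwise coprime; N = 37·199·149·137 = 150300919.
N/37 = 4062187; 4062187 ≡ 31 (mod 37); 31·6 ≡ 1, so inverse 6.
N/199 = 755281; 755281 ≡ 76 (mod 199); 76·55 ≡ 1, so inverse 55.
N/149 = 1008731; 1008731 ≡ 1 (mod 149), inverse 1.
N/137 = 1097087; 1097087 ≡ 128 (mod 137); 128·76 ≡ 1, so inverse 76.
x ≡ 26·4062187·6 + 186·755281·55 + 34·1008731·1 + 12·1097087·76 = 9395066000.
9395066000 mod 150300919 = 76409022.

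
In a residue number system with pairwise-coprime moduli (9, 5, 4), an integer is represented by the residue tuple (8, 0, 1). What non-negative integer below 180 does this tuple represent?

From x ≡ 8 (mod 9) write x = 8 + 9t. Substituting into x ≡ 0 (mod 5) gives 9t ≡ 2 (mod 5), and since 4⁻¹ ≡ 4 (mod 5), t ≡ 3. Hence x ≡ 8 + 9·3 = 35 (mod 45).
From x ≡ 35 (mod 45) write x = 35 + 45t. Substituting into x ≡ 1 (mod 4) gives 45t ≡ 2 (mod 4), and since 1⁻¹ ≡ 1 (mod 4), t ≡ 2. Hence x ≡ 35 + 45·2 = 125 (mod 180).

125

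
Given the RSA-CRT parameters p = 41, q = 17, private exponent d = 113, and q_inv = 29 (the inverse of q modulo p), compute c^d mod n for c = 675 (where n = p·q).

d_p = d mod (p−1) = 113 mod 40 = 33; d_q = d mod (q−1) = 1.
m₁ = c^(d_p) mod p: c ≡ 19 (mod 41), and 19^33 mod 41 = 26.
m₂ = c^(d_q) mod q: c ≡ 12 (mod 17), and 12^1 mod 17 = 12.
h = q_inv·(m₁ − m₂) mod p = 29·(26 − 12) mod 41 = 37.
m = m₂ + h·q = 12 + 37·17 = 641.

641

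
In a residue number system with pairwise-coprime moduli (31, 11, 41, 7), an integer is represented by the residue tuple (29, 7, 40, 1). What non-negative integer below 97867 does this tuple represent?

57317

The moduli are pairwise coprime; N = 31·11·41·7 = 97867.
N/31 = 3157; 3157 ≡ 26 (mod 31); 26·6 ≡ 1, so inverse 6.
N/11 = 8897; 8897 ≡ 9 (mod 11); 9·5 ≡ 1, so inverse 5.
N/41 = 2387; 2387 ≡ 9 (mod 41); 9·32 ≡ 1, so inverse 32.
N/7 = 13981; 13981 ≡ 2 (mod 7); 2·4 ≡ 1, so inverse 4.
x ≡ 29·3157·6 + 7·8897·5 + 40·2387·32 + 1·13981·4 = 3971997.
3971997 mod 97867 = 57317.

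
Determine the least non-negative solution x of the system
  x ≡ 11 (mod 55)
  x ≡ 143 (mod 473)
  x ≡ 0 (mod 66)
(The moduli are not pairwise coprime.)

5346

Combine the congruences pairwise.
gcd(55, 473) = 11 and 11 | (143 − 11), so the pair is consistent; merging gives x ≡ 616 (mod 2365), where 2365 = lcm(55, 473).
gcd(2365, 66) = 11 and 11 | (0 − 616), so the pair is consistent; merging gives x ≡ 5346 (mod 14190), where 14190 = lcm(2365, 66).
The solution is unique modulo lcm(55, 473, 66) = 14190.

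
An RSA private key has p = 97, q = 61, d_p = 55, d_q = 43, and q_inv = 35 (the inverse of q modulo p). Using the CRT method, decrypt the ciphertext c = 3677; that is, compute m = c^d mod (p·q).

m₁ = c^(d_p) mod p: c ≡ 88 (mod 97), and 88^55 mod 97 = 4.
m₂ = c^(d_q) mod q: c ≡ 17 (mod 61), and 17^43 mod 61 = 26.
h = q_inv·(m₁ − m₂) mod p = 35·(4 − 26) mod 97 = 6.
m = m₂ + h·q = 26 + 6·61 = 392.

392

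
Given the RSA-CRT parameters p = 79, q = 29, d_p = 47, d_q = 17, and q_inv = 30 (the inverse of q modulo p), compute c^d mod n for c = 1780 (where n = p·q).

119

m₁ = c^(d_p) mod p: c ≡ 42 (mod 79), and 42^47 mod 79 = 40.
m₂ = c^(d_q) mod q: c ≡ 11 (mod 29), and 11^17 mod 29 = 3.
h = q_inv·(m₁ − m₂) mod p = 30·(40 − 3) mod 79 = 4.
m = m₂ + h·q = 3 + 4·29 = 119.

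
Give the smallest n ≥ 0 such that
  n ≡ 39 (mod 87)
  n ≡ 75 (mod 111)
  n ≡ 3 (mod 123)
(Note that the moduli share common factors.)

14394

Combine the congruences pairwise.
gcd(87, 111) = 3 and 3 | (75 − 39), so the pair is consistent; merging gives n ≡ 1518 (mod 3219), where 3219 = lcm(87, 111).
gcd(3219, 123) = 3 and 3 | (3 − 1518), so the pair is consistent; merging gives n ≡ 14394 (mod 131979), where 131979 = lcm(3219, 123).
The solution is unique modulo lcm(87, 111, 123) = 131979.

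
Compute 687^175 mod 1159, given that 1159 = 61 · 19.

318

Mod 61: 687 ≡ 16; by Fermat, exponent reduces to 175 mod 60 = 55; 16^55 ≡ 13 (mod 61).
Mod 19: 687 ≡ 3; by Fermat, exponent reduces to 175 mod 18 = 13; 3^13 ≡ 14 (mod 19).
Combine by CRT: x ≡ 13 (mod 61), x ≡ 14 (mod 19) ⇒ x ≡ 318 (mod 1159).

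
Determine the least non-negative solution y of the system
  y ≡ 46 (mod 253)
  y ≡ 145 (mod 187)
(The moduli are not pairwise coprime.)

2576

Combine the congruences pairwise.
gcd(253, 187) = 11 and 11 | (145 − 46), so the pair is consistent; merging gives y ≡ 2576 (mod 4301), where 4301 = lcm(253, 187).
The solution is unique modulo lcm(253, 187) = 4301.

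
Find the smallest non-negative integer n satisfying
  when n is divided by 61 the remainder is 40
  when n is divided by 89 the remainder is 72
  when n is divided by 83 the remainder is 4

From n ≡ 40 (mod 61) write n = 40 + 61t. Substituting into n ≡ 72 (mod 89) gives 61t ≡ 32 (mod 89), and since 61⁻¹ ≡ 54 (mod 89), t ≡ 37. Hence n ≡ 40 + 61·37 = 2297 (mod 5429).
From n ≡ 2297 (mod 5429) write n = 2297 + 5429t. Substituting into n ≡ 4 (mod 83) gives 5429t ≡ 31 (mod 83), and since 34⁻¹ ≡ 22 (mod 83), t ≡ 18. Hence n ≡ 2297 + 5429·18 = 100019 (mod 450607).

100019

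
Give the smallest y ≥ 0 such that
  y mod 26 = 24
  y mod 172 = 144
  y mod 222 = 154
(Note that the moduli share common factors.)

118480

Combine the congruences pairwise.
gcd(26, 172) = 2 and 2 | (144 − 24), so the pair is consistent; merging gives y ≡ 2208 (mod 2236), where 2236 = lcm(26, 172).
gcd(2236, 222) = 2 and 2 | (154 − 2208), so the pair is consistent; merging gives y ≡ 118480 (mod 248196), where 248196 = lcm(2236, 222).
The solution is unique modulo lcm(26, 172, 222) = 248196.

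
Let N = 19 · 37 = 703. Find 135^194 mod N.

Mod 19: 135 ≡ 2; by Fermat, exponent reduces to 194 mod 18 = 14; 2^14 ≡ 6 (mod 19).
Mod 37: 135 ≡ 24; by Fermat, exponent reduces to 194 mod 36 = 14; 24^14 ≡ 25 (mod 37).
Combine by CRT: x ≡ 6 (mod 19), x ≡ 25 (mod 37) ⇒ x ≡ 25 (mod 703).

25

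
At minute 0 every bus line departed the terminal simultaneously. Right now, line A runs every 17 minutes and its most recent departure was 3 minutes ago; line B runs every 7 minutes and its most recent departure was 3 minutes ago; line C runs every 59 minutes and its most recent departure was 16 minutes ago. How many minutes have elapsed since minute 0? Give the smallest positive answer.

1550

Combine the congruences pairwise.
From t ≡ 3 (mod 17) write t = 3 + 17s. Substituting into t ≡ 3 (mod 7) gives 17s ≡ 0 (mod 7), and since 3⁻¹ ≡ 5 (mod 7), s ≡ 0. Hence t ≡ 3 + 17·0 = 3 (mod 119).
From t ≡ 3 (mod 119) write t = 3 + 119s. Substituting into t ≡ 16 (mod 59) gives 119s ≡ 13 (mod 59), and since 1⁻¹ ≡ 1 (mod 59), s ≡ 13. Hence t ≡ 3 + 119·13 = 1550 (mod 7021).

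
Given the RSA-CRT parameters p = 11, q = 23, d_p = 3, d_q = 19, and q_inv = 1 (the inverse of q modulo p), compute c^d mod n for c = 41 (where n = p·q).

m₁ = c^(d_p) mod p: c ≡ 8 (mod 11), and 8^3 mod 11 = 6.
m₂ = c^(d_q) mod q: c ≡ 18 (mod 23), and 18^19 mod 23 = 16.
h = q_inv·(m₁ − m₂) mod p = 1·(6 − 16) mod 11 = 1.
m = m₂ + h·q = 16 + 1·23 = 39.

39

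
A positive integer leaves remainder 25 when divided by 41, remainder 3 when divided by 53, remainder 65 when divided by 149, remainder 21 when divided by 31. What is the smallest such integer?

From m ≡ 25 (mod 41) write m = 25 + 41t. Substituting into m ≡ 3 (mod 53) gives 41t ≡ 31 (mod 53), and since 41⁻¹ ≡ 22 (mod 53), t ≡ 46. Hence m ≡ 25 + 41·46 = 1911 (mod 2173).
From m ≡ 1911 (mod 2173) write m = 1911 + 2173t. Substituting into m ≡ 65 (mod 149) gives 2173t ≡ 91 (mod 149), and since 87⁻¹ ≡ 12 (mod 149), t ≡ 49. Hence m ≡ 1911 + 2173·49 = 108388 (mod 323777).
From m ≡ 108388 (mod 323777) write m = 108388 + 323777t. Substituting into m ≡ 21 (mod 31) gives 323777t ≡ 9 (mod 31), and since 13⁻¹ ≡ 12 (mod 31), t ≡ 15. Hence m ≡ 108388 + 323777·15 = 4965043 (mod 10037087).

4965043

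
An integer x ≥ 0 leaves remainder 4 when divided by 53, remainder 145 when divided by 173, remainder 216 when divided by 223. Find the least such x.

59311

From x ≡ 4 (mod 53) write x = 4 + 53t. Substituting into x ≡ 145 (mod 173) gives 53t ≡ 141 (mod 173), and since 53⁻¹ ≡ 111 (mod 173), t ≡ 81. Hence x ≡ 4 + 53·81 = 4297 (mod 9169).
From x ≡ 4297 (mod 9169) write x = 4297 + 9169t. Substituting into x ≡ 216 (mod 223) gives 9169t ≡ 156 (mod 223), and since 26⁻¹ ≡ 163 (mod 223), t ≡ 6. Hence x ≡ 4297 + 9169·6 = 59311 (mod 2044687).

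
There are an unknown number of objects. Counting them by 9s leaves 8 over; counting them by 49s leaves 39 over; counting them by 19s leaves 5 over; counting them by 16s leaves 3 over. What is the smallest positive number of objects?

The moduli are pairwise coprime; M = 9·49·19·16 = 134064.
M/9 = 14896; 14896 ≡ 1 (mod 9), inverse 1.
M/49 = 2736; 2736 ≡ 41 (mod 49); 41·6 ≡ 1, so inverse 6.
M/19 = 7056; 7056 ≡ 7 (mod 19); 7·11 ≡ 1, so inverse 11.
M/16 = 8379; 8379 ≡ 11 (mod 16); 11·3 ≡ 1, so inverse 3.
N ≡ 8·14896·1 + 39·2736·6 + 5·7056·11 + 3·8379·3 = 1222883.
1222883 mod 134064 = 16307.

16307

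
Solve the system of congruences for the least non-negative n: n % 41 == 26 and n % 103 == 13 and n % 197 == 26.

The moduli are pairwise coprime; M = 41·103·197 = 831931.
M/41 = 20291; 20291 ≡ 37 (mod 41); 37·10 ≡ 1, so inverse 10.
M/103 = 8077; 8077 ≡ 43 (mod 103); 43·12 ≡ 1, so inverse 12.
M/197 = 4223; 4223 ≡ 86 (mod 197); 86·126 ≡ 1, so inverse 126.
n ≡ 26·20291·10 + 13·8077·12 + 26·4223·126 = 20370220.
20370220 mod 831931 = 403876.

403876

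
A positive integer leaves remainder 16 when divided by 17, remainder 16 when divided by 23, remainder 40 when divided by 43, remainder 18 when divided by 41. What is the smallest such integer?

The moduli are pairwise coprime; N = 17·23·43·41 = 689333.
N/17 = 40549; 40549 ≡ 4 (mod 17); 4·13 ≡ 1, so inverse 13.
N/23 = 29971; 29971 ≡ 2 (mod 23); 2·12 ≡ 1, so inverse 12.
N/43 = 16031; 16031 ≡ 35 (mod 43); 35·16 ≡ 1, so inverse 16.
N/41 = 16813; 16813 ≡ 3 (mod 41); 3·14 ≡ 1, so inverse 14.
k ≡ 16·40549·13 + 16·29971·12 + 40·16031·16 + 18·16813·14 = 28685340.
28685340 mod 689333 = 422687.

422687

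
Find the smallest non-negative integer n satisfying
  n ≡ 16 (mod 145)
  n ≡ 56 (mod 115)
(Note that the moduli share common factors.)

1321

gcd(145, 115) = 5 and 5 | (56 − 16), so the pair is consistent; merging gives n ≡ 1321 (mod 3335), where 3335 = lcm(145, 115).
The solution is unique modulo lcm(145, 115) = 3335.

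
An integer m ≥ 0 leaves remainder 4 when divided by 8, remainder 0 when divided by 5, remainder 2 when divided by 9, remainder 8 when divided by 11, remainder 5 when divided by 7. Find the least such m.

13340

From m ≡ 4 (mod 8) write m = 4 + 8t. Substituting into m ≡ 0 (mod 5) gives 8t ≡ 1 (mod 5), and since 3⁻¹ ≡ 2 (mod 5), t ≡ 2. Hence m ≡ 4 + 8·2 = 20 (mod 40).
From m ≡ 20 (mod 40) write m = 20 + 40t. Substituting into m ≡ 2 (mod 9) gives 40t ≡ 0 (mod 9), and since 4⁻¹ ≡ 7 (mod 9), t ≡ 0. Hence m ≡ 20 + 40·0 = 20 (mod 360).
From m ≡ 20 (mod 360) write m = 20 + 360t. Substituting into m ≡ 8 (mod 11) gives 360t ≡ 10 (mod 11), and since 8⁻¹ ≡ 7 (mod 11), t ≡ 4. Hence m ≡ 20 + 360·4 = 1460 (mod 3960).
From m ≡ 1460 (mod 3960) write m = 1460 + 3960t. Substituting into m ≡ 5 (mod 7) gives 3960t ≡ 1 (mod 7), and since 5⁻¹ ≡ 3 (mod 7), t ≡ 3. Hence m ≡ 1460 + 3960·3 = 13340 (mod 27720).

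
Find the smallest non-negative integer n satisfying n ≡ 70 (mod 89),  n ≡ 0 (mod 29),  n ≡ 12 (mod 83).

The moduli are pairwise coprime; M = 89·29·83 = 214223.
M/89 = 2407; 2407 ≡ 4 (mod 89); 4·67 ≡ 1, so inverse 67.
M/29 = 7387; 7387 ≡ 21 (mod 29); 21·18 ≡ 1, so inverse 18.
M/83 = 2581; 2581 ≡ 8 (mod 83); 8·52 ≡ 1, so inverse 52.
n ≡ 70·2407·67 + 0·7387·18 + 12·2581·52 = 12899374.
12899374 mod 214223 = 45994.

45994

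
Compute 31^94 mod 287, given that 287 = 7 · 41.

Mod 7: 31 ≡ 3; by Fermat, exponent reduces to 94 mod 6 = 4; 3^4 ≡ 4 (mod 7).
Mod 41: 31 ≡ 31; by Fermat, exponent reduces to 94 mod 40 = 14; 31^14 ≡ 37 (mod 41).
Combine by CRT: x ≡ 4 (mod 7), x ≡ 37 (mod 41) ⇒ x ≡ 242 (mod 287).

242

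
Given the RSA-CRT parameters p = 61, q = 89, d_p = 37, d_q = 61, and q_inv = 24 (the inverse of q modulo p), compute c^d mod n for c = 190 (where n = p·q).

4349

m₁ = c^(d_p) mod p: c ≡ 7 (mod 61), and 7^37 mod 61 = 18.
m₂ = c^(d_q) mod q: c ≡ 12 (mod 89), and 12^61 mod 89 = 77.
h = q_inv·(m₁ − m₂) mod p = 24·(18 − 77) mod 61 = 48.
m = m₂ + h·q = 77 + 48·89 = 4349.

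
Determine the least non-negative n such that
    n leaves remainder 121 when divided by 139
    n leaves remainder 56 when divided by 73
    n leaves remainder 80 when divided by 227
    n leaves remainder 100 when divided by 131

165626544

Combine the congruences pairwise.
From n ≡ 121 (mod 139) write n = 121 + 139t. Substituting into n ≡ 56 (mod 73) gives 139t ≡ 8 (mod 73), and since 66⁻¹ ≡ 52 (mod 73), t ≡ 51. Hence n ≡ 121 + 139·51 = 7210 (mod 10147).
From n ≡ 7210 (mod 10147) write n = 7210 + 10147t. Substituting into n ≡ 80 (mod 227) gives 10147t ≡ 134 (mod 227), and since 159⁻¹ ≡ 10 (mod 227), t ≡ 205. Hence n ≡ 7210 + 10147·205 = 2087345 (mod 2303369).
From n ≡ 2087345 (mod 2303369) write n = 2087345 + 2303369t. Substituting into n ≡ 100 (mod 131) gives 2303369t ≡ 109 (mod 131), and since 127⁻¹ ≡ 98 (mod 131), t ≡ 71. Hence n ≡ 2087345 + 2303369·71 = 165626544 (mod 301741339).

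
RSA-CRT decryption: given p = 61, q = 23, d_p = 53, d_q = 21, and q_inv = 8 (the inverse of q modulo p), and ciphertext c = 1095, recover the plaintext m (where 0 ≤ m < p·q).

1132

m₁ = c^(d_p) mod p: c ≡ 58 (mod 61), and 58^53 mod 61 = 34.
m₂ = c^(d_q) mod q: c ≡ 14 (mod 23), and 14^21 mod 23 = 5.
h = q_inv·(m₁ − m₂) mod p = 8·(34 − 5) mod 61 = 49.
m = m₂ + h·q = 5 + 49·23 = 1132.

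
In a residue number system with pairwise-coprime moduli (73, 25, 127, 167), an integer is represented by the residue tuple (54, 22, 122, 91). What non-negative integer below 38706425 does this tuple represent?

20364572

From x ≡ 54 (mod 73) write x = 54 + 73t. Substituting into x ≡ 22 (mod 25) gives 73t ≡ 18 (mod 25), and since 23⁻¹ ≡ 12 (mod 25), t ≡ 16. Hence x ≡ 54 + 73·16 = 1222 (mod 1825).
From x ≡ 1222 (mod 1825) write x = 1222 + 1825t. Substituting into x ≡ 122 (mod 127) gives 1825t ≡ 43 (mod 127), and since 47⁻¹ ≡ 100 (mod 127), t ≡ 109. Hence x ≡ 1222 + 1825·109 = 200147 (mod 231775).
From x ≡ 200147 (mod 231775) write x = 200147 + 231775t. Substituting into x ≡ 91 (mod 167) gives 231775t ≡ 10 (mod 167), and since 146⁻¹ ≡ 159 (mod 167), t ≡ 87. Hence x ≡ 200147 + 231775·87 = 20364572 (mod 38706425).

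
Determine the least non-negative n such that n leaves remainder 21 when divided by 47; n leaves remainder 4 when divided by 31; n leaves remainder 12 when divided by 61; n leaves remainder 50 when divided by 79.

The moduli are pairwise coprime; M = 47·31·61·79 = 7021283.
M/47 = 149389; 149389 ≡ 23 (mod 47); 23·45 ≡ 1, so inverse 45.
M/31 = 226493; 226493 ≡ 7 (mod 31); 7·9 ≡ 1, so inverse 9.
M/61 = 115103; 115103 ≡ 57 (mod 61); 57·15 ≡ 1, so inverse 15.
M/79 = 88877; 88877 ≡ 2 (mod 79); 2·40 ≡ 1, so inverse 40.
n ≡ 21·149389·45 + 4·226493·9 + 12·115103·15 + 50·88877·40 = 347798893.
347798893 mod 7021283 = 3756026.

3756026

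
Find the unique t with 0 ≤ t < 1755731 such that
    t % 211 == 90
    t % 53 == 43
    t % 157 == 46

From t ≡ 90 (mod 211) write t = 90 + 211s. Substituting into t ≡ 43 (mod 53) gives 211s ≡ 6 (mod 53), and since 52⁻¹ ≡ 52 (mod 53), s ≡ 47. Hence t ≡ 90 + 211·47 = 10007 (mod 11183).
From t ≡ 10007 (mod 11183) write t = 10007 + 11183s. Substituting into t ≡ 46 (mod 157) gives 11183s ≡ 87 (mod 157), and since 36⁻¹ ≡ 48 (mod 157), s ≡ 94. Hence t ≡ 10007 + 11183·94 = 1061209 (mod 1755731).

1061209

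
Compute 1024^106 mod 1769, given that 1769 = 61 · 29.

Mod 61: 1024 ≡ 48; by Fermat, exponent reduces to 106 mod 60 = 46; 48^46 ≡ 13 (mod 61).
Mod 29: 1024 ≡ 9; by Fermat, exponent reduces to 106 mod 28 = 22; 9^22 ≡ 20 (mod 29).
Combine by CRT: x ≡ 13 (mod 61), x ≡ 20 (mod 29) ⇒ x ≡ 745 (mod 1769).

745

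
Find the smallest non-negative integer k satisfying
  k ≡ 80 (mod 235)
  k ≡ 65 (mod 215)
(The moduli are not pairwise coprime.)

2430

Combine the congruences pairwise.
gcd(235, 215) = 5 and 5 | (65 − 80), so the pair is consistent; merging gives k ≡ 2430 (mod 10105), where 10105 = lcm(235, 215).
The solution is unique modulo lcm(235, 215) = 10105.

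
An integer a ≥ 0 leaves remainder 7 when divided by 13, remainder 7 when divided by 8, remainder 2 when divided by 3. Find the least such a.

From a ≡ 7 (mod 13) write a = 7 + 13t. Substituting into a ≡ 7 (mod 8) gives 13t ≡ 0 (mod 8), and since 5⁻¹ ≡ 5 (mod 8), t ≡ 0. Hence a ≡ 7 + 13·0 = 7 (mod 104).
From a ≡ 7 (mod 104) write a = 7 + 104t. Substituting into a ≡ 2 (mod 3) gives 104t ≡ 1 (mod 3), and since 2⁻¹ ≡ 2 (mod 3), t ≡ 2. Hence a ≡ 7 + 104·2 = 215 (mod 312).

215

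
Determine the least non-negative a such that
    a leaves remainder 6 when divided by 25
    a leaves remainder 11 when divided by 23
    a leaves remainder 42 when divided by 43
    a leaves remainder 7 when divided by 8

Combine the congruences pairwise.
From a ≡ 6 (mod 25) write a = 6 + 25t. Substituting into a ≡ 11 (mod 23) gives 25t ≡ 5 (mod 23), and since 2⁻¹ ≡ 12 (mod 23), t ≡ 14. Hence a ≡ 6 + 25·14 = 356 (mod 575).
From a ≡ 356 (mod 575) write a = 356 + 575t. Substituting into a ≡ 42 (mod 43) gives 575t ≡ 30 (mod 43), and since 16⁻¹ ≡ 35 (mod 43), t ≡ 18. Hence a ≡ 356 + 575·18 = 10706 (mod 24725).
From a ≡ 10706 (mod 24725) write a = 10706 + 24725t. Substituting into a ≡ 7 (mod 8) gives 24725t ≡ 5 (mod 8), and since 5⁻¹ ≡ 5 (mod 8), t ≡ 1. Hence a ≡ 10706 + 24725·1 = 35431 (mod 197800).

35431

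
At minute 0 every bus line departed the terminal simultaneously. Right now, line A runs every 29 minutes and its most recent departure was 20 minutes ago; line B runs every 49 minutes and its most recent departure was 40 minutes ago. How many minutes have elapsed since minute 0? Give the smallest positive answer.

1412

From t ≡ 20 (mod 29) write t = 20 + 29s. Substituting into t ≡ 40 (mod 49) gives 29s ≡ 20 (mod 49), and since 29⁻¹ ≡ 22 (mod 49), s ≡ 48. Hence t ≡ 20 + 29·48 = 1412 (mod 1421).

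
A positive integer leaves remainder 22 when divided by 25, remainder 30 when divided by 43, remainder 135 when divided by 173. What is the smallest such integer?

The moduli are pairwise coprime; N = 25·43·173 = 185975.
N/25 = 7439; 7439 ≡ 14 (mod 25); 14·9 ≡ 1, so inverse 9.
N/43 = 4325; 4325 ≡ 25 (mod 43); 25·31 ≡ 1, so inverse 31.
N/173 = 1075; 1075 ≡ 37 (mod 173); 37·159 ≡ 1, so inverse 159.
x ≡ 22·7439·9 + 30·4325·31 + 135·1075·159 = 28570047.
28570047 mod 185975 = 115872.

115872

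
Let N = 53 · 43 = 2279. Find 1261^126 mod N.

Mod 53: 1261 ≡ 42; by Fermat, exponent reduces to 126 mod 52 = 22; 42^22 ≡ 49 (mod 53).
Mod 43: 1261 ≡ 14; since 42 | 126, by Fermat 14^126 ≡ 1 (mod 43).
Combine by CRT: x ≡ 49 (mod 53), x ≡ 1 (mod 43) ⇒ x ≡ 1162 (mod 2279).

1162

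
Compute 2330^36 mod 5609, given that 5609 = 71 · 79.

Mod 71: 2330 ≡ 58; 58^36 ≡ 58 (mod 71).
Mod 79: 2330 ≡ 39; 39^36 ≡ 8 (mod 79).
Combine by CRT: x ≡ 58 (mod 71), x ≡ 8 (mod 79) ⇒ x ≡ 1904 (mod 5609).

1904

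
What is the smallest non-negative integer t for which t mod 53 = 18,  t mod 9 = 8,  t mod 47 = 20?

15812

The moduli are pairwise coprime; N = 53·9·47 = 22419.
N/53 = 423; 423 ≡ 52 (mod 53); 52·52 ≡ 1, so inverse 52.
N/9 = 2491; 2491 ≡ 7 (mod 9); 7·4 ≡ 1, so inverse 4.
N/47 = 477; 477 ≡ 7 (mod 47); 7·27 ≡ 1, so inverse 27.
t ≡ 18·423·52 + 8·2491·4 + 20·477·27 = 733220.
733220 mod 22419 = 15812.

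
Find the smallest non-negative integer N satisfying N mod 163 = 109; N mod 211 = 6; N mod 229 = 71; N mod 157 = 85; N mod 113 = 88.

131393047943

The moduli are pairwise coprime; M = 163·211·229·157·113 = 139728062777.
M/163 = 857227379; 857227379 ≡ 110 (mod 163); 110·123 ≡ 1, so inverse 123.
M/211 = 662218307; 662218307 ≡ 82 (mod 211); 82·193 ≡ 1, so inverse 193.
M/229 = 610166213; 610166213 ≡ 64 (mod 229); 64·68 ≡ 1, so inverse 68.
M/157 = 889987661; 889987661 ≡ 34 (mod 157); 34·97 ≡ 1, so inverse 97.
M/113 = 1236531529; 1236531529 ≡ 101 (mod 113); 101·47 ≡ 1, so inverse 47.
N ≡ 109·857227379·123 + 6·662218307·193 + 71·610166213·68 + 85·889987661·97 + 88·1236531529·47 = 27657821415012.
27657821415012 mod 139728062777 = 131393047943.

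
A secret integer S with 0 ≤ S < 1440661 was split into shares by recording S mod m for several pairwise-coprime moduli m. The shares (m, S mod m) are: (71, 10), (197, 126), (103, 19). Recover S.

200869

Combine the congruences pairwise.
From S ≡ 10 (mod 71) write S = 10 + 71t. Substituting into S ≡ 126 (mod 197) gives 71t ≡ 116 (mod 197), and since 71⁻¹ ≡ 111 (mod 197), t ≡ 71. Hence S ≡ 10 + 71·71 = 5051 (mod 13987).
From S ≡ 5051 (mod 13987) write S = 5051 + 13987t. Substituting into S ≡ 19 (mod 103) gives 13987t ≡ 15 (mod 103), and since 82⁻¹ ≡ 49 (mod 103), t ≡ 14. Hence S ≡ 5051 + 13987·14 = 200869 (mod 1440661).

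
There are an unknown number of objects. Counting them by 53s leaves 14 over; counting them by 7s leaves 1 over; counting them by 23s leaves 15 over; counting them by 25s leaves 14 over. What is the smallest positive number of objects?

98064

Combine the congruences pairwise.
From N ≡ 14 (mod 53) write N = 14 + 53t. Substituting into N ≡ 1 (mod 7) gives 53t ≡ 1 (mod 7), and since 4⁻¹ ≡ 2 (mod 7), t ≡ 2. Hence N ≡ 14 + 53·2 = 120 (mod 371).
From N ≡ 120 (mod 371) write N = 120 + 371t. Substituting into N ≡ 15 (mod 23) gives 371t ≡ 10 (mod 23), and since 3⁻¹ ≡ 8 (mod 23), t ≡ 11. Hence N ≡ 120 + 371·11 = 4201 (mod 8533).
From N ≡ 4201 (mod 8533) write N = 4201 + 8533t. Substituting into N ≡ 14 (mod 25) gives 8533t ≡ 13 (mod 25), and since 8⁻¹ ≡ 22 (mod 25), t ≡ 11. Hence N ≡ 4201 + 8533·11 = 98064 (mod 213325).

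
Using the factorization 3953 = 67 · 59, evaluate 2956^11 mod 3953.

1808

Mod 67: 2956 ≡ 8; 8^11 ≡ 66 (mod 67).
Mod 59: 2956 ≡ 6; 6^11 ≡ 38 (mod 59).
Combine by CRT: x ≡ 66 (mod 67), x ≡ 38 (mod 59) ⇒ x ≡ 1808 (mod 3953).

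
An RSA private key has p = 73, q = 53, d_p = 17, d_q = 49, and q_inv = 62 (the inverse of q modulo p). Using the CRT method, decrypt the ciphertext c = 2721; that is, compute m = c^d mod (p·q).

1246

m₁ = c^(d_p) mod p: c ≡ 20 (mod 73), and 20^17 mod 73 = 5.
m₂ = c^(d_q) mod q: c ≡ 18 (mod 53), and 18^49 mod 53 = 27.
h = q_inv·(m₁ − m₂) mod p = 62·(5 − 27) mod 73 = 23.
m = m₂ + h·q = 27 + 23·53 = 1246.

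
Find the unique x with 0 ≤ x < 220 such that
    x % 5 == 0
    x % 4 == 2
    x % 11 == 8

30

The moduli are pairwise coprime; N = 5·4·11 = 220.
N/5 = 44; 44 ≡ 4 (mod 5); 4·4 ≡ 1, so inverse 4.
N/4 = 55; 55 ≡ 3 (mod 4); 3·3 ≡ 1, so inverse 3.
N/11 = 20; 20 ≡ 9 (mod 11); 9·5 ≡ 1, so inverse 5.
x ≡ 0·44·4 + 2·55·3 + 8·20·5 = 1130.
1130 mod 220 = 30.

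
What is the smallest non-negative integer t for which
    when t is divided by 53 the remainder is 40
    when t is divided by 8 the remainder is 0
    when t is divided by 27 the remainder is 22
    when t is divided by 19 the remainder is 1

49648

From t ≡ 40 (mod 53) write t = 40 + 53s. Substituting into t ≡ 0 (mod 8) gives 53s ≡ 0 (mod 8), and since 5⁻¹ ≡ 5 (mod 8), s ≡ 0. Hence t ≡ 40 + 53·0 = 40 (mod 424).
From t ≡ 40 (mod 424) write t = 40 + 424s. Substituting into t ≡ 22 (mod 27) gives 424s ≡ 9 (mod 27), and since 19⁻¹ ≡ 10 (mod 27), s ≡ 9. Hence t ≡ 40 + 424·9 = 3856 (mod 11448).
From t ≡ 3856 (mod 11448) write t = 3856 + 11448s. Substituting into t ≡ 1 (mod 19) gives 11448s ≡ 2 (mod 19), and since 10⁻¹ ≡ 2 (mod 19), s ≡ 4. Hence t ≡ 3856 + 11448·4 = 49648 (mod 217512).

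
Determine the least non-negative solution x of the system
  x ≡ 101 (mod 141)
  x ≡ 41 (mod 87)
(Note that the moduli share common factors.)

2216

gcd(141, 87) = 3 and 3 | (41 − 101), so the pair is consistent; merging gives x ≡ 2216 (mod 4089), where 4089 = lcm(141, 87).
The solution is unique modulo lcm(141, 87) = 4089.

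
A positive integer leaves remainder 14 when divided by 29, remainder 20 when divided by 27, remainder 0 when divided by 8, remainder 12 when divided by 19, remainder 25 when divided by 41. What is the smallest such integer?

The moduli are pairwise coprime; N = 29·27·8·19·41 = 4879656.
N/29 = 168264; 168264 ≡ 6 (mod 29); 6·5 ≡ 1, so inverse 5.
N/27 = 180728; 180728 ≡ 17 (mod 27); 17·8 ≡ 1, so inverse 8.
N/8 = 609957; 609957 ≡ 5 (mod 8); 5·5 ≡ 1, so inverse 5.
N/19 = 256824; 256824 ≡ 1 (mod 19), inverse 1.
N/41 = 119016; 119016 ≡ 34 (mod 41); 34·35 ≡ 1, so inverse 35.
m ≡ 14·168264·5 + 20·180728·8 + 0·609957·5 + 12·256824·1 + 25·119016·35 = 147915848.
147915848 mod 4879656 = 1526168.

1526168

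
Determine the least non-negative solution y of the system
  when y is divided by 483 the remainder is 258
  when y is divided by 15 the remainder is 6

gcd(483, 15) = 3 and 3 | (6 − 258), so the pair is consistent; merging gives y ≡ 741 (mod 2415), where 2415 = lcm(483, 15).
The solution is unique modulo lcm(483, 15) = 2415.

741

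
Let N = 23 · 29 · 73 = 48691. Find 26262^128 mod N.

Mod 23: 26262 ≡ 19; by Fermat, exponent reduces to 128 mod 22 = 18; 19^18 ≡ 8 (mod 23).
Mod 29: 26262 ≡ 17; by Fermat, exponent reduces to 128 mod 28 = 16; 17^16 ≡ 1 (mod 29).
Mod 73: 26262 ≡ 55; by Fermat, exponent reduces to 128 mod 72 = 56; 55^56 ≡ 32 (mod 73).
Combine by CRT: x ≡ 8 (mod 23), x ≡ 1 (mod 29), x ≡ 32 (mod 73) ⇒ x ≡ 31495 (mod 48691).

31495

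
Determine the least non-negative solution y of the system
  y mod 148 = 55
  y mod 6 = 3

351

gcd(148, 6) = 2 and 2 | (3 − 55), so the pair is consistent; merging gives y ≡ 351 (mod 444), where 444 = lcm(148, 6).
The solution is unique modulo lcm(148, 6) = 444.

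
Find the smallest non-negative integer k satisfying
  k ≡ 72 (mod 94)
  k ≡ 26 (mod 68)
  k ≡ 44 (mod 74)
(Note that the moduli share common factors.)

24982

Combine the congruences pairwise.
gcd(94, 68) = 2 and 2 | (26 − 72), so the pair is consistent; merging gives k ≡ 2610 (mod 3196), where 3196 = lcm(94, 68).
gcd(3196, 74) = 2 and 2 | (44 − 2610), so the pair is consistent; merging gives k ≡ 24982 (mod 118252), where 118252 = lcm(3196, 74).
The solution is unique modulo lcm(94, 68, 74) = 118252.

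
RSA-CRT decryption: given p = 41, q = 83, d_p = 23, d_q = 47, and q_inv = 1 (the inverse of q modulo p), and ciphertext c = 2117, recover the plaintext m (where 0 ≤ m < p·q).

1612

m₁ = c^(d_p) mod p: c ≡ 26 (mod 41), and 26^23 mod 41 = 13.
m₂ = c^(d_q) mod q: c ≡ 42 (mod 83), and 42^47 mod 83 = 35.
h = q_inv·(m₁ − m₂) mod p = 1·(13 − 35) mod 41 = 19.
m = m₂ + h·q = 35 + 19·83 = 1612.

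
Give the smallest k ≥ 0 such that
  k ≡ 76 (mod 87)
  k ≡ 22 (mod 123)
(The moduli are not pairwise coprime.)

gcd(87, 123) = 3 and 3 | (22 − 76), so the pair is consistent; merging gives k ≡ 1990 (mod 3567), where 3567 = lcm(87, 123).
The solution is unique modulo lcm(87, 123) = 3567.

1990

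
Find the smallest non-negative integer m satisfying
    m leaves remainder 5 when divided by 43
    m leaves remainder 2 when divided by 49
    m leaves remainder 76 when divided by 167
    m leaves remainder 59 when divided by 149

From m ≡ 5 (mod 43) write m = 5 + 43t. Substituting into m ≡ 2 (mod 49) gives 43t ≡ 46 (mod 49), and since 43⁻¹ ≡ 8 (mod 49), t ≡ 25. Hence m ≡ 5 + 43·25 = 1080 (mod 2107).
From m ≡ 1080 (mod 2107) write m = 1080 + 2107t. Substituting into m ≡ 76 (mod 167) gives 2107t ≡ 165 (mod 167), and since 103⁻¹ ≡ 60 (mod 167), t ≡ 47. Hence m ≡ 1080 + 2107·47 = 100109 (mod 351869).
From m ≡ 100109 (mod 351869) write m = 100109 + 351869t. Substituting into m ≡ 59 (mod 149) gives 351869t ≡ 78 (mod 149), and since 80⁻¹ ≡ 95 (mod 149), t ≡ 109. Hence m ≡ 100109 + 351869·109 = 38453830 (mod 52428481).

38453830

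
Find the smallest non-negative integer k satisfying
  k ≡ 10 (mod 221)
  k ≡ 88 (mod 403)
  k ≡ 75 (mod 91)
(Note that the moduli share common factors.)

gcd(221, 403) = 13 and 13 | (88 − 10), so the pair is consistent; merging gives k ≡ 894 (mod 6851), where 6851 = lcm(221, 403).
gcd(6851, 91) = 13 and 13 | (75 − 894), so the pair is consistent; merging gives k ≡ 894 (mod 47957), where 47957 = lcm(6851, 91).
The solution is unique modulo lcm(221, 403, 91) = 47957.

894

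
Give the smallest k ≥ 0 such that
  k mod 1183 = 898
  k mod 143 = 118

gcd(1183, 143) = 13 and 13 | (118 − 898), so the pair is consistent; merging gives k ≡ 3264 (mod 13013), where 13013 = lcm(1183, 143).
The solution is unique modulo lcm(1183, 143) = 13013.

3264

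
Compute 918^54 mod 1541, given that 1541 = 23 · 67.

357

Mod 23: 918 ≡ 21; by Fermat, exponent reduces to 54 mod 22 = 10; 21^10 ≡ 12 (mod 23).
Mod 67: 918 ≡ 47; 47^54 ≡ 22 (mod 67).
Combine by CRT: x ≡ 12 (mod 23), x ≡ 22 (mod 67) ⇒ x ≡ 357 (mod 1541).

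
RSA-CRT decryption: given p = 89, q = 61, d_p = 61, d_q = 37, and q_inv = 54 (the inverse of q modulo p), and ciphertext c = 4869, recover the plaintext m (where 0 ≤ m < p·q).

m₁ = c^(d_p) mod p: c ≡ 63 (mod 89), and 63^61 mod 89 = 62.
m₂ = c^(d_q) mod q: c ≡ 50 (mod 61), and 50^37 mod 61 = 50.
h = q_inv·(m₁ − m₂) mod p = 54·(62 − 50) mod 89 = 25.
m = m₂ + h·q = 50 + 25·61 = 1575.

1575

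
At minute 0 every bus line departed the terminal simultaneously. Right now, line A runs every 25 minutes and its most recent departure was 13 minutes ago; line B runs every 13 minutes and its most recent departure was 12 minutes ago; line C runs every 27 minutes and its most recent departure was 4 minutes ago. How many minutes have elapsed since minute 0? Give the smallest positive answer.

The moduli are pairwise coprime; N = 25·13·27 = 8775.
N/25 = 351; 351 ≡ 1 (mod 25), inverse 1.
N/13 = 675; 675 ≡ 12 (mod 13); 12·12 ≡ 1, so inverse 12.
N/27 = 325; 325 ≡ 1 (mod 27), inverse 1.
t ≡ 13·351·1 + 12·675·12 + 4·325·1 = 103063.
103063 mod 8775 = 6538.

6538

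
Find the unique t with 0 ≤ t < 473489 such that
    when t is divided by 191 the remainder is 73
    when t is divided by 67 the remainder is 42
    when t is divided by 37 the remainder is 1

From t ≡ 73 (mod 191) write t = 73 + 191s. Substituting into t ≡ 42 (mod 67) gives 191s ≡ 36 (mod 67), and since 57⁻¹ ≡ 20 (mod 67), s ≡ 50. Hence t ≡ 73 + 191·50 = 9623 (mod 12797).
From t ≡ 9623 (mod 12797) write t = 9623 + 12797s. Substituting into t ≡ 1 (mod 37) gives 12797s ≡ 35 (mod 37), and since 32⁻¹ ≡ 22 (mod 37), s ≡ 30. Hence t ≡ 9623 + 12797·30 = 393533 (mod 473489).

393533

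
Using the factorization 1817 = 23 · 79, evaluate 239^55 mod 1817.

1151

Mod 23: 239 ≡ 9; by Fermat, exponent reduces to 55 mod 22 = 11; 9^11 ≡ 1 (mod 23).
Mod 79: 239 ≡ 2; 2^55 ≡ 45 (mod 79).
Combine by CRT: x ≡ 1 (mod 23), x ≡ 45 (mod 79) ⇒ x ≡ 1151 (mod 1817).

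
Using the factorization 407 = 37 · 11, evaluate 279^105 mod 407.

Mod 37: 279 ≡ 20; by Fermat, exponent reduces to 105 mod 36 = 33; 20^33 ≡ 14 (mod 37).
Mod 11: 279 ≡ 4; by Fermat, exponent reduces to 105 mod 10 = 5; 4^5 ≡ 1 (mod 11).
Combine by CRT: x ≡ 14 (mod 37), x ≡ 1 (mod 11) ⇒ x ≡ 199 (mod 407).

199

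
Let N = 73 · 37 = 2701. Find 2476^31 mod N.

Mod 73: 2476 ≡ 67; 67^31 ≡ 48 (mod 73).
Mod 37: 2476 ≡ 34; 34^31 ≡ 7 (mod 37).
Combine by CRT: x ≡ 48 (mod 73), x ≡ 7 (mod 37) ⇒ x ≡ 340 (mod 2701).

340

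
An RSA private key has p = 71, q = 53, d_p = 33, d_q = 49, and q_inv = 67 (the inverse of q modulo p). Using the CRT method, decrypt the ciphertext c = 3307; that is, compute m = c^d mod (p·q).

34

m₁ = c^(d_p) mod p: c ≡ 41 (mod 71), and 41^33 mod 71 = 34.
m₂ = c^(d_q) mod q: c ≡ 21 (mod 53), and 21^49 mod 53 = 34.
h = q_inv·(m₁ − m₂) mod p = 67·(34 − 34) mod 71 = 0.
m = m₂ + h·q = 34 + 0·53 = 34.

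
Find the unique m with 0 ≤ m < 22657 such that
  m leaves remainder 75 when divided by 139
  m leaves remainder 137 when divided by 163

1604

Combine the congruences pairwise.
From m ≡ 75 (mod 139) write m = 75 + 139t. Substituting into m ≡ 137 (mod 163) gives 139t ≡ 62 (mod 163), and since 139⁻¹ ≡ 129 (mod 163), t ≡ 11. Hence m ≡ 75 + 139·11 = 1604 (mod 22657).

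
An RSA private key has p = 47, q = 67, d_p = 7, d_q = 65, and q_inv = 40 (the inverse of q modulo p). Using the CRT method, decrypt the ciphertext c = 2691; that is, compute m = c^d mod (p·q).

2674

m₁ = c^(d_p) mod p: c ≡ 12 (mod 47), and 12^7 mod 47 = 42.
m₂ = c^(d_q) mod q: c ≡ 11 (mod 67), and 11^65 mod 67 = 61.
h = q_inv·(m₁ − m₂) mod p = 40·(42 − 61) mod 47 = 39.
m = m₂ + h·q = 61 + 39·67 = 2674.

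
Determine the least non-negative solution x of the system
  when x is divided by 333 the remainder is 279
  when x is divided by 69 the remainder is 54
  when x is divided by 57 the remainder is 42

gcd(333, 69) = 3 and 3 | (54 − 279), so the pair is consistent; merging gives x ≡ 4608 (mod 7659), where 7659 = lcm(333, 69).
gcd(7659, 57) = 3 and 3 | (42 − 4608), so the pair is consistent; merging gives x ≡ 127152 (mod 145521), where 145521 = lcm(7659, 57).
The solution is unique modulo lcm(333, 69, 57) = 145521.

127152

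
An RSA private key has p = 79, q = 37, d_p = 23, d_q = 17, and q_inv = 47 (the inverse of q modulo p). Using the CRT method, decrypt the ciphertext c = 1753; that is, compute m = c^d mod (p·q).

140

m₁ = c^(d_p) mod p: c ≡ 15 (mod 79), and 15^23 mod 79 = 61.
m₂ = c^(d_q) mod q: c ≡ 14 (mod 37), and 14^17 mod 37 = 29.
h = q_inv·(m₁ − m₂) mod p = 47·(61 − 29) mod 79 = 3.
m = m₂ + h·q = 29 + 3·37 = 140.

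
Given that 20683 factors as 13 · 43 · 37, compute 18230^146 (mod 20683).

Mod 13: 18230 ≡ 4; by Fermat, exponent reduces to 146 mod 12 = 2; 4^2 ≡ 3 (mod 13).
Mod 43: 18230 ≡ 41; by Fermat, exponent reduces to 146 mod 42 = 20; 41^20 ≡ 21 (mod 43).
Mod 37: 18230 ≡ 26; by Fermat, exponent reduces to 146 mod 36 = 2; 26^2 ≡ 10 (mod 37).
Combine by CRT: x ≡ 3 (mod 13), x ≡ 21 (mod 43), x ≡ 10 (mod 37) ⇒ x ≡ 12405 (mod 20683).

12405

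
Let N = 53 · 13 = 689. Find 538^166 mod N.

90

Mod 53: 538 ≡ 8; by Fermat, exponent reduces to 166 mod 52 = 10; 8^10 ≡ 37 (mod 53).
Mod 13: 538 ≡ 5; by Fermat, exponent reduces to 166 mod 12 = 10; 5^10 ≡ 12 (mod 13).
Combine by CRT: x ≡ 37 (mod 53), x ≡ 12 (mod 13) ⇒ x ≡ 90 (mod 689).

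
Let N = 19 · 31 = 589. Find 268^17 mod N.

276

Mod 19: 268 ≡ 2; 2^17 ≡ 10 (mod 19).
Mod 31: 268 ≡ 20; 20^17 ≡ 28 (mod 31).
Combine by CRT: x ≡ 10 (mod 19), x ≡ 28 (mod 31) ⇒ x ≡ 276 (mod 589).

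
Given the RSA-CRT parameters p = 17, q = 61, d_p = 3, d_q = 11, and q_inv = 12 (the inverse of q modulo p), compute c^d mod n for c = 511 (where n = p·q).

m₁ = c^(d_p) mod p: c ≡ 1 (mod 17), and 1^3 mod 17 = 1.
m₂ = c^(d_q) mod q: c ≡ 23 (mod 61), and 23^11 mod 61 = 38.
h = q_inv·(m₁ − m₂) mod p = 12·(1 − 38) mod 17 = 15.
m = m₂ + h·q = 38 + 15·61 = 953.

953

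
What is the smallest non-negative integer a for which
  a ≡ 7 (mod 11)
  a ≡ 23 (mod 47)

117

From a ≡ 7 (mod 11) write a = 7 + 11t. Substituting into a ≡ 23 (mod 47) gives 11t ≡ 16 (mod 47), and since 11⁻¹ ≡ 30 (mod 47), t ≡ 10. Hence a ≡ 7 + 11·10 = 117 (mod 517).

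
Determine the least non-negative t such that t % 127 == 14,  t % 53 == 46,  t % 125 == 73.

From t ≡ 14 (mod 127) write t = 14 + 127s. Substituting into t ≡ 46 (mod 53) gives 127s ≡ 32 (mod 53), and since 21⁻¹ ≡ 48 (mod 53), s ≡ 52. Hence t ≡ 14 + 127·52 = 6618 (mod 6731).
From t ≡ 6618 (mod 6731) write t = 6618 + 6731s. Substituting into t ≡ 73 (mod 125) gives 6731s ≡ 80 (mod 125), and since 106⁻¹ ≡ 46 (mod 125), s ≡ 55. Hence t ≡ 6618 + 6731·55 = 376823 (mod 841375).

376823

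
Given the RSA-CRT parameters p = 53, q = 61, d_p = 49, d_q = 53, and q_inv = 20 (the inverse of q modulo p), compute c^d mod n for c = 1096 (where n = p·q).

m₁ = c^(d_p) mod p: c ≡ 36 (mod 53), and 36^49 mod 53 = 10.
m₂ = c^(d_q) mod q: c ≡ 59 (mod 61), and 59^53 mod 61 = 10.
h = q_inv·(m₁ − m₂) mod p = 20·(10 − 10) mod 53 = 0.
m = m₂ + h·q = 10 + 0·61 = 10.

10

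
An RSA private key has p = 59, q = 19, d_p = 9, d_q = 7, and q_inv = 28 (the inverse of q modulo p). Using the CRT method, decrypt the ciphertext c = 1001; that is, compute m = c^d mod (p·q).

314

m₁ = c^(d_p) mod p: c ≡ 57 (mod 59), and 57^9 mod 59 = 19.
m₂ = c^(d_q) mod q: c ≡ 13 (mod 19), and 13^7 mod 19 = 10.
h = q_inv·(m₁ − m₂) mod p = 28·(19 − 10) mod 59 = 16.
m = m₂ + h·q = 10 + 16·19 = 314.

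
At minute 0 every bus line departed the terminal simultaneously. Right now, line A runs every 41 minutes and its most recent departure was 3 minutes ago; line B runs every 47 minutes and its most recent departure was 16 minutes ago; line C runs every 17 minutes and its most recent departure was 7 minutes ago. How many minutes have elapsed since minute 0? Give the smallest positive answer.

1520

From t ≡ 3 (mod 41) write t = 3 + 41s. Substituting into t ≡ 16 (mod 47) gives 41s ≡ 13 (mod 47), and since 41⁻¹ ≡ 39 (mod 47), s ≡ 37. Hence t ≡ 3 + 41·37 = 1520 (mod 1927).
From t ≡ 1520 (mod 1927) write t = 1520 + 1927s. Substituting into t ≡ 7 (mod 17) gives 1927s ≡ 0 (mod 17), and since 6⁻¹ ≡ 3 (mod 17), s ≡ 0. Hence t ≡ 1520 + 1927·0 = 1520 (mod 32759).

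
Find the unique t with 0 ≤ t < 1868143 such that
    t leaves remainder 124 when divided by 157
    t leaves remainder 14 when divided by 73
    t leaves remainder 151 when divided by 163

The moduli are pairwise coprime; N = 157·73·163 = 1868143.
N/157 = 11899; 11899 ≡ 124 (mod 157); 124·19 ≡ 1, so inverse 19.
N/73 = 25591; 25591 ≡ 41 (mod 73); 41·57 ≡ 1, so inverse 57.
N/163 = 11461; 11461 ≡ 51 (mod 163); 51·16 ≡ 1, so inverse 16.
t ≡ 124·11899·19 + 14·25591·57 + 151·11461·16 = 76145438.
76145438 mod 1868143 = 1419718.

1419718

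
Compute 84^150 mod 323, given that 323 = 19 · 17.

Mod 19: 84 ≡ 8; by Fermat, exponent reduces to 150 mod 18 = 6; 8^6 ≡ 1 (mod 19).
Mod 17: 84 ≡ 16; by Fermat, exponent reduces to 150 mod 16 = 6; 16^6 ≡ 1 (mod 17).
Combine by CRT: x ≡ 1 (mod 19), x ≡ 1 (mod 17) ⇒ x ≡ 1 (mod 323).

1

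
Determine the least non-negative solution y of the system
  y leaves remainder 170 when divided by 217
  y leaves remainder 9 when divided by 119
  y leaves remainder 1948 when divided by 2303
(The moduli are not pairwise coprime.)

gcd(217, 119) = 7 and 7 | (9 − 170), so the pair is consistent; merging gives y ≡ 604 (mod 3689), where 3689 = lcm(217, 119).
gcd(3689, 2303) = 7 and 7 | (1948 − 604), so the pair is consistent; merging gives y ≡ 1181084 (mod 1213681), where 1213681 = lcm(3689, 2303).
The solution is unique modulo lcm(217, 119, 2303) = 1213681.

1181084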